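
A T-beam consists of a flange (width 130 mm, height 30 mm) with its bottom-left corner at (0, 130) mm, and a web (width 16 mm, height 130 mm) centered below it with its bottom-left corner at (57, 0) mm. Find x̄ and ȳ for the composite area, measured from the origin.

web: A = 16 × 130 = 2080.00, centroid at (65.00, 65.00).
flange: A = 130 × 30 = 3900.00, centroid at (65.00, 145.00).
ΣA = 5980.00 mm²
ΣAx̄ = (2080.00)(65.00) + (3900.00)(65.00) = 388700.00 mm³
ΣAȳ = (2080.00)(65.00) + (3900.00)(145.00) = 700700.00 mm³
x̄ = 388700.00 / 5980.00 = 65.00 mm
ȳ = 700700.00 / 5980.00 = 117.17 mm

x̄ = 65.00 mm, ȳ = 117.17 mm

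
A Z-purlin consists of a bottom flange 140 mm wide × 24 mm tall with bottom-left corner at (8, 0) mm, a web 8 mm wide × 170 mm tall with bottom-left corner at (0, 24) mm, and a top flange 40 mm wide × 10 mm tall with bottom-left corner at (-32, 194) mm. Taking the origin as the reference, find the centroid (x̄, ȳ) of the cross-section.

x̄ = 51.31 mm, ȳ = 52.38 mm

bottom flange: A = 140 × 24 = 3360.00, centroid at (78.00, 12.00).
web: A = 8 × 170 = 1360.00, centroid at (4.00, 109.00).
top flange: A = 40 × 10 = 400.00, centroid at (-12.00, 199.00).
ΣA = 5120.00 mm², ΣAx̄ = 262720.00 mm³, ΣAȳ = 268160.00 mm³.
x̄ = 262720.00/5120.00 = 51.31 mm; ȳ = 268160.00/5120.00 = 52.38 mm.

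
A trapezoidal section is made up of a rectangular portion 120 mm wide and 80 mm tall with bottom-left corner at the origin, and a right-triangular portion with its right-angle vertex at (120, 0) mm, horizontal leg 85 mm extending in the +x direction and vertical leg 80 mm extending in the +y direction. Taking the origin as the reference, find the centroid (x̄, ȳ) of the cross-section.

x̄ = 83.10 mm, ȳ = 36.51 mm

Part | A | x̄ᵢ | ȳᵢ | A·x̄ᵢ | A·ȳᵢ
rectangular portion | 9600.00 | 60.00 | 40.00 | 576000.00 | 384000.00
triangular portion | 3400.00 | 148.33 | 26.67 | 504333.33 | 90666.67
Σ | 13000.00 |  |  | 1080333.33 | 474666.67
x̄ = 1080333.33 / 13000.00 = 83.10 mm
ȳ = 474666.67 / 13000.00 = 36.51 mm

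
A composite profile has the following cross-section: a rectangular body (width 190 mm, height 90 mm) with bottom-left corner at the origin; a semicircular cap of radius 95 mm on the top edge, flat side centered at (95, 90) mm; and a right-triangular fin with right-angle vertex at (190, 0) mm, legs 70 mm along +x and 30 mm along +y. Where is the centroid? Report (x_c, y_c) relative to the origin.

x_c = 98.84 mm, y_c = 81.28 mm

Part | A | x̄ᵢ | ȳᵢ | A·x̄ᵢ | A·ȳᵢ
rectangular body | 17100.00 | 95.00 | 45.00 | 1624500.00 | 769500.00
semicircular top | 14176.44 | 95.00 | 130.32 | 1346761.50 | 1847462.65
triangular fin | 1050.00 | 213.33 | 10.00 | 224000.00 | 10500.00
Σ | 32326.44 |  |  | 3195261.50 | 2627462.65
x_c = 3195261.50 / 32326.44 = 98.84 mm
y_c = 2627462.65 / 32326.44 = 81.28 mm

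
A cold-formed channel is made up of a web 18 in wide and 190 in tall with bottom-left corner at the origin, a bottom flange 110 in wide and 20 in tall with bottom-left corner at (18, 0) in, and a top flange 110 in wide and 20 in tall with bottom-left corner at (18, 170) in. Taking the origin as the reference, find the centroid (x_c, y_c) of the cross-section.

Part | A | x̄ᵢ | ȳᵢ | A·x̄ᵢ | A·ȳᵢ
web | 3420.00 | 9.00 | 95.00 | 30780.00 | 324900.00
bottom flange | 2200.00 | 73.00 | 10.00 | 160600.00 | 22000.00
top flange | 2200.00 | 73.00 | 180.00 | 160600.00 | 396000.00
Σ | 7820.00 |  |  | 351980.00 | 742900.00
x_c = 351980.00 / 7820.00 = 45.01 in
y_c = 742900.00 / 7820.00 = 95.00 in

x_c = 45.01 in, y_c = 95.00 in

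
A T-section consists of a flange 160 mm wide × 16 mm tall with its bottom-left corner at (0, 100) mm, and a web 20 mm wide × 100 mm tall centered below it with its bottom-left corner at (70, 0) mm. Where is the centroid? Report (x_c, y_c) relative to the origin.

x_c = 80.00 mm, y_c = 82.56 mm

web: A = 20 × 100 = 2000.00, centroid at (80.00, 50.00).
flange: A = 160 × 16 = 2560.00, centroid at (80.00, 108.00).
ΣA = 4560.00 mm²
ΣAx_c = (2000.00)(80.00) + (2560.00)(80.00) = 364800.00 mm³
ΣAy_c = (2000.00)(50.00) + (2560.00)(108.00) = 376480.00 mm³
x_c = 364800.00 / 4560.00 = 80.00 mm
y_c = 376480.00 / 4560.00 = 82.56 mm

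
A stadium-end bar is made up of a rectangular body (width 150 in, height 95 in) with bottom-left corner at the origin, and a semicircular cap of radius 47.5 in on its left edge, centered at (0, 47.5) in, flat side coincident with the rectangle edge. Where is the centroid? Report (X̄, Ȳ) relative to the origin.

rectangular body: A = 150 × 95 = 14250.00, centroid at (75.00, 47.50).
semicircular end: A = ½π·47.5² = 3544.11, centroid at (-20.16, 47.50).
ΣA = 17794.11 in², ΣAX̄ = 997302.08 in³, ΣAȲ = 845220.19 in³.
X̄ = 997302.08/17794.11 = 56.05 in; Ȳ = 845220.19/17794.11 = 47.50 in.

X̄ = 56.05 in, Ȳ = 47.50 in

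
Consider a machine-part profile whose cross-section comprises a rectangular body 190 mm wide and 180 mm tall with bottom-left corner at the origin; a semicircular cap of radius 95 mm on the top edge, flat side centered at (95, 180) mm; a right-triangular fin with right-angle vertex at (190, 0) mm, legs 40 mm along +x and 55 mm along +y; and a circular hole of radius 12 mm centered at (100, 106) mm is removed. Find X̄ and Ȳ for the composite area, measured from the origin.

rectangular body: A = 190 × 180 = 34200.00, centroid at (95.00, 90.00).
semicircular top: A = ½π·95² = 14176.44, centroid at (95.00, 220.32).
triangular fin: A = ½·40·55 = 1100.00, centroid at (203.33, 18.33).
hole: A = −π·12² = -452.39, centroid at (100.00, 106.00).
ΣA = 49024.05 mm², ΣAX̄ = 4774189.23 mm³, ΣAȲ = 6173555.36 mm³.
X̄ = 4774189.23/49024.05 = 97.38 mm; Ȳ = 6173555.36/49024.05 = 125.93 mm.

X̄ = 97.38 mm, Ȳ = 125.93 mm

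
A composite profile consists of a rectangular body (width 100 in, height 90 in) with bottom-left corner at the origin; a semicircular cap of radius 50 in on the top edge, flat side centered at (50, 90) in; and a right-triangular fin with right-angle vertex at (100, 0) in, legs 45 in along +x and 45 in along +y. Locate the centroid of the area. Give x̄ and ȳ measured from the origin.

x̄ = 54.72 in, ȳ = 61.48 in

rectangular body: A = 100 × 90 = 9000.00, centroid at (50.00, 45.00).
semicircular top: A = ½π·50² = 3926.99, centroid at (50.00, 111.22).
triangular fin: A = ½·45·45 = 1012.50, centroid at (115.00, 15.00).
ΣA = 13939.49 in²
ΣAx̄ = (9000.00)(50.00) + (3926.99)(50.00) + (1012.50)(115.00) = 762787.04 in³
ΣAȳ = (9000.00)(45.00) + (3926.99)(111.22) + (1012.50)(15.00) = 856950.01 in³
x̄ = 762787.04 / 13939.49 = 54.72 in
ȳ = 856950.01 / 13939.49 = 61.48 in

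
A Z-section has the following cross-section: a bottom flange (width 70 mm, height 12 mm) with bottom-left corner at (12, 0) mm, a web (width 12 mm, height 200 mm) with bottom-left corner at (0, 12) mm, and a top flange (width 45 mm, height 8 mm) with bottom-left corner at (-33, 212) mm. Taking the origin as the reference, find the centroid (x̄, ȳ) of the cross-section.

x̄ = 13.92 mm, ȳ = 97.67 mm

Part | A | x̄ᵢ | ȳᵢ | A·x̄ᵢ | A·ȳᵢ
bottom flange | 840.00 | 47.00 | 6.00 | 39480.00 | 5040.00
web | 2400.00 | 6.00 | 112.00 | 14400.00 | 268800.00
top flange | 360.00 | -10.50 | 216.00 | -3780.00 | 77760.00
Σ | 3600.00 |  |  | 50100.00 | 351600.00
x̄ = 50100.00 / 3600.00 = 13.92 mm
ȳ = 351600.00 / 3600.00 = 97.67 mm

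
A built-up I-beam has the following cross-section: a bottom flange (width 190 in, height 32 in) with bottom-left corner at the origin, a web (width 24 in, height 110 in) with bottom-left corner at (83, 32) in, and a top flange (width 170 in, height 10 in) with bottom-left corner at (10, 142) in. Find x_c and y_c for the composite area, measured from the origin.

x_c = 95.00 in, y_c = 55.36 in

bottom flange: A = 190 × 32 = 6080.00, centroid at (95.00, 16.00).
web: A = 24 × 110 = 2640.00, centroid at (95.00, 87.00).
top flange: A = 170 × 10 = 1700.00, centroid at (95.00, 147.00).
ΣA = 10420.00 in²
ΣAx_c = (6080.00)(95.00) + (2640.00)(95.00) + (1700.00)(95.00) = 989900.00 in³
ΣAy_c = (6080.00)(16.00) + (2640.00)(87.00) + (1700.00)(147.00) = 576860.00 in³
x_c = 989900.00 / 10420.00 = 95.00 in
y_c = 576860.00 / 10420.00 = 55.36 in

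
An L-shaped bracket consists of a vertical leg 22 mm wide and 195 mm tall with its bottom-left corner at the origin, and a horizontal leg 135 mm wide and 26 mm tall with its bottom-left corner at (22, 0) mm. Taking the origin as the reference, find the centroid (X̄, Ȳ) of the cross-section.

vertical leg: A = 22 × 195 = 4290.00, centroid at (11.00, 97.50).
horizontal leg: A = 135 × 26 = 3510.00, centroid at (89.50, 13.00).
ΣA = 7800.00 mm²
ΣAX̄ = (4290.00)(11.00) + (3510.00)(89.50) = 361335.00 mm³
ΣAȲ = (4290.00)(97.50) + (3510.00)(13.00) = 463905.00 mm³
X̄ = 361335.00 / 7800.00 = 46.33 mm
Ȳ = 463905.00 / 7800.00 = 59.48 mm

X̄ = 46.33 mm, Ȳ = 59.48 mm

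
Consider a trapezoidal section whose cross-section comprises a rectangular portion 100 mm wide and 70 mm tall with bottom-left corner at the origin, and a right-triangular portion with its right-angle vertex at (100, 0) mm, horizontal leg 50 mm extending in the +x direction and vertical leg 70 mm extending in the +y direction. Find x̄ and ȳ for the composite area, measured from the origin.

rectangular portion: A = 100 × 70 = 7000.00, centroid at (50.00, 35.00).
triangular portion: A = ½·50·70 = 1750.00, centroid at (116.67, 23.33).
ΣA = 8750.00 mm²
ΣAx̄ = (7000.00)(50.00) + (1750.00)(116.67) = 554166.67 mm³
ΣAȳ = (7000.00)(35.00) + (1750.00)(23.33) = 285833.33 mm³
x̄ = 554166.67 / 8750.00 = 63.33 mm
ȳ = 285833.33 / 8750.00 = 32.67 mm

x̄ = 63.33 mm, ȳ = 32.67 mm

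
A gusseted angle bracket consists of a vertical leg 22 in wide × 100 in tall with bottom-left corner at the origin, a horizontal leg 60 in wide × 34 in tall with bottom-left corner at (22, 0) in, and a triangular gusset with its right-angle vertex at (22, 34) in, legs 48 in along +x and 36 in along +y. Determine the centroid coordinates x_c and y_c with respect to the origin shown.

Part | A | x̄ᵢ | ȳᵢ | A·x̄ᵢ | A·ȳᵢ
vertical leg | 2200.00 | 11.00 | 50.00 | 24200.00 | 110000.00
horizontal leg | 2040.00 | 52.00 | 17.00 | 106080.00 | 34680.00
gusset | 864.00 | 38.00 | 46.00 | 32832.00 | 39744.00
Σ | 5104.00 |  |  | 163112.00 | 184424.00
x_c = 163112.00 / 5104.00 = 31.96 in
y_c = 184424.00 / 5104.00 = 36.13 in

x_c = 31.96 in, y_c = 36.13 in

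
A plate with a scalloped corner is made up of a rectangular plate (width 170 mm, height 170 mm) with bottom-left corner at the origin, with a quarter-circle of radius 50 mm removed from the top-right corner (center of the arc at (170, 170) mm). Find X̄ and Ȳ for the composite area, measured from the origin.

Part | A | x̄ᵢ | ȳᵢ | A·x̄ᵢ | A·ȳᵢ
plate | 28900.00 | 85.00 | 85.00 | 2456500.00 | 2456500.00
removed quarter-circle | -1963.50 | 148.78 | 148.78 | -292127.55 | -292127.55
Σ | 26936.50 |  |  | 2164372.45 | 2164372.45
X̄ = 2164372.45 / 26936.50 = 80.35 mm
Ȳ = 2164372.45 / 26936.50 = 80.35 mm

X̄ = 80.35 mm, Ȳ = 80.35 mm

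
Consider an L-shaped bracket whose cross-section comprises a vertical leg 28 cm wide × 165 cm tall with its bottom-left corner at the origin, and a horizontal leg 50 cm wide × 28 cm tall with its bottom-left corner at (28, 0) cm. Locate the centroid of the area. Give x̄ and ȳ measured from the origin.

x̄ = 23.07 cm, ȳ = 66.57 cm

vertical leg: A = 28 × 165 = 4620.00, centroid at (14.00, 82.50).
horizontal leg: A = 50 × 28 = 1400.00, centroid at (53.00, 14.00).
ΣA = 6020.00 cm², ΣAx̄ = 138880.00 cm³, ΣAȳ = 400750.00 cm³.
x̄ = 138880.00/6020.00 = 23.07 cm; ȳ = 400750.00/6020.00 = 66.57 cm.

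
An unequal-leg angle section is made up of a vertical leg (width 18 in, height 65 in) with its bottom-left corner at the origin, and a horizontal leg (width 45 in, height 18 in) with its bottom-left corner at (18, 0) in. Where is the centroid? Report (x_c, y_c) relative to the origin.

vertical leg: A = 18 × 65 = 1170.00, centroid at (9.00, 32.50).
horizontal leg: A = 45 × 18 = 810.00, centroid at (40.50, 9.00).
ΣA = 1980.00 in², ΣAx_c = 43335.00 in³, ΣAy_c = 45315.00 in³.
x_c = 43335.00/1980.00 = 21.89 in; y_c = 45315.00/1980.00 = 22.89 in.

x_c = 21.89 in, y_c = 22.89 in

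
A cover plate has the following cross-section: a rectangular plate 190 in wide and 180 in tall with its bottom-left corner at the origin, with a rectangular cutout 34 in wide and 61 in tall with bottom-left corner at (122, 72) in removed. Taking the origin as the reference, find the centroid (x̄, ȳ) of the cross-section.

x̄ = 92.16 in, ȳ = 89.19 in

plate: A = 190 × 180 = 34200.00, centroid at (95.00, 90.00).
hole: A = −(34 × 61) = -2074.00, centroid at (139.00, 102.50).
ΣA = 32126.00 in², ΣAx̄ = 2960714.00 in³, ΣAȳ = 2865415.00 in³.
x̄ = 2960714.00/32126.00 = 92.16 in; ȳ = 2865415.00/32126.00 = 89.19 in.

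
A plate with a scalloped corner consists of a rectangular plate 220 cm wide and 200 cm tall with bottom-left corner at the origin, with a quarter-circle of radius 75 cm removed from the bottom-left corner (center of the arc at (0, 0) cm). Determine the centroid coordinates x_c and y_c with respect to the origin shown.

plate: A = 220 × 200 = 44000.00, centroid at (110.00, 100.00).
removed quarter-circle: A = −¼π·75² = -4417.86, centroid at (31.83, 31.83).
ΣA = 39582.14 cm², ΣAx_c = 4699375.00 cm³, ΣAy_c = 4259375.00 cm³.
x_c = 4699375.00/39582.14 = 118.72 cm; y_c = 4259375.00/39582.14 = 107.61 cm.

x_c = 118.72 cm, y_c = 107.61 cm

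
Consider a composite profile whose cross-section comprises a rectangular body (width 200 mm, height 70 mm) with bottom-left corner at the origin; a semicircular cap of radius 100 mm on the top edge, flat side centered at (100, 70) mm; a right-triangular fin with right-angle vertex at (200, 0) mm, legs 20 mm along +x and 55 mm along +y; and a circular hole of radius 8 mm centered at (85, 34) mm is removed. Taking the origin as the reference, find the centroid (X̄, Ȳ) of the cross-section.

X̄ = 102.05 mm, Ȳ = 75.17 mm

rectangular body: A = 200 × 70 = 14000.00, centroid at (100.00, 35.00).
semicircular top: A = ½π·100² = 15707.96, centroid at (100.00, 112.44).
triangular fin: A = ½·20·55 = 550.00, centroid at (206.67, 18.33).
hole: A = −π·8² = -201.06, centroid at (85.00, 34.00).
ΣA = 30056.90 mm², ΣAX̄ = 3067372.73 mm³, ΣAȲ = 2259471.32 mm³.
X̄ = 3067372.73/30056.90 = 102.05 mm; Ȳ = 2259471.32/30056.90 = 75.17 mm.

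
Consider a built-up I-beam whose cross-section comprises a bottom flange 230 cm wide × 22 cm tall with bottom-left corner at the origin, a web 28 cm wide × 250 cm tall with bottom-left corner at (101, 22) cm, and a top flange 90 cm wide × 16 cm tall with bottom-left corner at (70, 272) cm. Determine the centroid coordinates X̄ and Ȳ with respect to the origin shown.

bottom flange: A = 230 × 22 = 5060.00, centroid at (115.00, 11.00).
web: A = 28 × 250 = 7000.00, centroid at (115.00, 147.00).
top flange: A = 90 × 16 = 1440.00, centroid at (115.00, 280.00).
ΣA = 13500.00 cm², ΣAX̄ = 1552500.00 cm³, ΣAȲ = 1487860.00 cm³.
X̄ = 1552500.00/13500.00 = 115.00 cm; Ȳ = 1487860.00/13500.00 = 110.21 cm.

X̄ = 115.00 cm, Ȳ = 110.21 cm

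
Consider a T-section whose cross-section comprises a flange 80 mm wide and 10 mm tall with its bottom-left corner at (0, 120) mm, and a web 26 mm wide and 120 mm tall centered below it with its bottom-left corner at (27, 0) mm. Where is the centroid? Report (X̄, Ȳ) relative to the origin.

X̄ = 40.00 mm, Ȳ = 73.27 mm

Part | A | x̄ᵢ | ȳᵢ | A·x̄ᵢ | A·ȳᵢ
web | 3120.00 | 40.00 | 60.00 | 124800.00 | 187200.00
flange | 800.00 | 40.00 | 125.00 | 32000.00 | 100000.00
Σ | 3920.00 |  |  | 156800.00 | 287200.00
X̄ = 156800.00 / 3920.00 = 40.00 mm
Ȳ = 287200.00 / 3920.00 = 73.27 mm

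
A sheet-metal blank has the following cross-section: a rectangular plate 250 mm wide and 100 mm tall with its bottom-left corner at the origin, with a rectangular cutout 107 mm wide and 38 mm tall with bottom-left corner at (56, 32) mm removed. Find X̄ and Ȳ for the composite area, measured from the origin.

X̄ = 128.01 mm, Ȳ = 49.81 mm

Part | A | x̄ᵢ | ȳᵢ | A·x̄ᵢ | A·ȳᵢ
plate | 25000.00 | 125.00 | 50.00 | 3125000.00 | 1250000.00
hole | -4066.00 | 109.50 | 51.00 | -445227.00 | -207366.00
Σ | 20934.00 |  |  | 2679773.00 | 1042634.00
X̄ = 2679773.00 / 20934.00 = 128.01 mm
Ȳ = 1042634.00 / 20934.00 = 49.81 mm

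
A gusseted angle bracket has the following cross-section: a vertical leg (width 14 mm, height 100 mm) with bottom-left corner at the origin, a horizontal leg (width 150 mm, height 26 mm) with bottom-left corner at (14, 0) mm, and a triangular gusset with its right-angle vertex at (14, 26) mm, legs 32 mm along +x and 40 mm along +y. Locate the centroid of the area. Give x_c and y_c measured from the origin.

x_c = 62.74 mm, y_c = 24.56 mm

Part | A | x̄ᵢ | ȳᵢ | A·x̄ᵢ | A·ȳᵢ
vertical leg | 1400.00 | 7.00 | 50.00 | 9800.00 | 70000.00
horizontal leg | 3900.00 | 89.00 | 13.00 | 347100.00 | 50700.00
gusset | 640.00 | 24.67 | 39.33 | 15786.67 | 25173.33
Σ | 5940.00 |  |  | 372686.67 | 145873.33
x_c = 372686.67 / 5940.00 = 62.74 mm
y_c = 145873.33 / 5940.00 = 24.56 mm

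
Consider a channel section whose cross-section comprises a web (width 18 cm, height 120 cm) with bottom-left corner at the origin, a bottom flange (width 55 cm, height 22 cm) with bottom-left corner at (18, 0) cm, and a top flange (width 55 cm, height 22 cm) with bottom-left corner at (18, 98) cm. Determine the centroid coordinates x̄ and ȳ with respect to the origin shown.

x̄ = 28.29 cm, ȳ = 60.00 cm

web: A = 18 × 120 = 2160.00, centroid at (9.00, 60.00).
bottom flange: A = 55 × 22 = 1210.00, centroid at (45.50, 11.00).
top flange: A = 55 × 22 = 1210.00, centroid at (45.50, 109.00).
ΣA = 4580.00 cm², ΣAx̄ = 129550.00 cm³, ΣAȳ = 274800.00 cm³.
x̄ = 129550.00/4580.00 = 28.29 cm; ȳ = 274800.00/4580.00 = 60.00 cm.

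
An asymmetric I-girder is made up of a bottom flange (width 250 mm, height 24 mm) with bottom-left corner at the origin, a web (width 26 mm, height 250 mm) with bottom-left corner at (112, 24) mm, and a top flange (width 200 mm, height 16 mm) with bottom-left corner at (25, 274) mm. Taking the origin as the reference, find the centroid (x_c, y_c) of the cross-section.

x_c = 125.00 mm, y_c = 123.75 mm

bottom flange: A = 250 × 24 = 6000.00, centroid at (125.00, 12.00).
web: A = 26 × 250 = 6500.00, centroid at (125.00, 149.00).
top flange: A = 200 × 16 = 3200.00, centroid at (125.00, 282.00).
ΣA = 15700.00 mm², ΣAx_c = 1962500.00 mm³, ΣAy_c = 1942900.00 mm³.
x_c = 1962500.00/15700.00 = 125.00 mm; y_c = 1942900.00/15700.00 = 123.75 mm.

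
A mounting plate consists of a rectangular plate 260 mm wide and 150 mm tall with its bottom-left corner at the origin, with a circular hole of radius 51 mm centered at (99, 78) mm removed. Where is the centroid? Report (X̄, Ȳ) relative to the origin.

plate: A = 260 × 150 = 39000.00, centroid at (130.00, 75.00).
hole: A = −π·51² = -8171.28, centroid at (99.00, 78.00).
ΣA = 30828.72 mm²
ΣAX̄ = (39000.00)(130.00) + (-8171.28)(99.00) = 4261043.03 mm³
ΣAȲ = (39000.00)(75.00) + (-8171.28)(78.00) = 2287639.97 mm³
X̄ = 4261043.03 / 30828.72 = 138.22 mm
Ȳ = 2287639.97 / 30828.72 = 74.20 mm

X̄ = 138.22 mm, Ȳ = 74.20 mm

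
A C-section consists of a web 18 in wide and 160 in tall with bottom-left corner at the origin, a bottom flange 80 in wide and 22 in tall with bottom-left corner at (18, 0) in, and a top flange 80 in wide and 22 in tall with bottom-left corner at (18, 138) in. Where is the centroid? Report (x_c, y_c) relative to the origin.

Part | A | x̄ᵢ | ȳᵢ | A·x̄ᵢ | A·ȳᵢ
web | 2880.00 | 9.00 | 80.00 | 25920.00 | 230400.00
bottom flange | 1760.00 | 58.00 | 11.00 | 102080.00 | 19360.00
top flange | 1760.00 | 58.00 | 149.00 | 102080.00 | 262240.00
Σ | 6400.00 |  |  | 230080.00 | 512000.00
x_c = 230080.00 / 6400.00 = 35.95 in
y_c = 512000.00 / 6400.00 = 80.00 in

x_c = 35.95 in, y_c = 80.00 in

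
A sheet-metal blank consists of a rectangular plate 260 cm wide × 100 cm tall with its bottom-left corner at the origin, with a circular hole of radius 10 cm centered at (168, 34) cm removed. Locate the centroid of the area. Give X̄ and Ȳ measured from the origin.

Part | A | x̄ᵢ | ȳᵢ | A·x̄ᵢ | A·ȳᵢ
plate | 26000.00 | 130.00 | 50.00 | 3380000.00 | 1300000.00
hole | -314.16 | 168.00 | 34.00 | -52778.76 | -10681.42
Σ | 25685.84 |  |  | 3327221.24 | 1289318.58
X̄ = 3327221.24 / 25685.84 = 129.54 cm
Ȳ = 1289318.58 / 25685.84 = 50.20 cm

X̄ = 129.54 cm, Ȳ = 50.20 cm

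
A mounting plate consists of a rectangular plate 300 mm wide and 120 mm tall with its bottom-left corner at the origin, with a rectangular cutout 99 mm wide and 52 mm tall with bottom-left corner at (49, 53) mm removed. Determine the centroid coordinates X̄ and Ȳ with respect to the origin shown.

plate: A = 300 × 120 = 36000.00, centroid at (150.00, 60.00).
hole: A = −(99 × 52) = -5148.00, centroid at (98.50, 79.00).
ΣA = 30852.00 mm²
ΣAX̄ = (36000.00)(150.00) + (-5148.00)(98.50) = 4892922.00 mm³
ΣAȲ = (36000.00)(60.00) + (-5148.00)(79.00) = 1753308.00 mm³
X̄ = 4892922.00 / 30852.00 = 158.59 mm
Ȳ = 1753308.00 / 30852.00 = 56.83 mm

X̄ = 158.59 mm, Ȳ = 56.83 mm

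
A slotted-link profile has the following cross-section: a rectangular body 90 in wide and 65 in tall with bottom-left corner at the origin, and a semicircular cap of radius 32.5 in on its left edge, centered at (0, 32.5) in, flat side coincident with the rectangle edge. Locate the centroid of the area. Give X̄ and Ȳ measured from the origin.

rectangular body: A = 90 × 65 = 5850.00, centroid at (45.00, 32.50).
semicircular end: A = ½π·32.5² = 1659.15, centroid at (-13.79, 32.50).
ΣA = 7509.15 in²
ΣAX̄ = (5850.00)(45.00) + (1659.15)(-13.79) = 240364.58 in³
ΣAȲ = (5850.00)(32.50) + (1659.15)(32.50) = 244047.49 in³
X̄ = 240364.58 / 7509.15 = 32.01 in
Ȳ = 244047.49 / 7509.15 = 32.50 in

X̄ = 32.01 in, Ȳ = 32.50 in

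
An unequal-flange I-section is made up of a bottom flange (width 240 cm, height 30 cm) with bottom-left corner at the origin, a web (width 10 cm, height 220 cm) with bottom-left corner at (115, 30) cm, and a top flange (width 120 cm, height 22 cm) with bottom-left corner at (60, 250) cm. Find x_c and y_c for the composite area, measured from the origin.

x_c = 120.00 cm, y_c = 91.78 cm

Part | A | x̄ᵢ | ȳᵢ | A·x̄ᵢ | A·ȳᵢ
bottom flange | 7200.00 | 120.00 | 15.00 | 864000.00 | 108000.00
web | 2200.00 | 120.00 | 140.00 | 264000.00 | 308000.00
top flange | 2640.00 | 120.00 | 261.00 | 316800.00 | 689040.00
Σ | 12040.00 |  |  | 1444800.00 | 1105040.00
x_c = 1444800.00 / 12040.00 = 120.00 cm
y_c = 1105040.00 / 12040.00 = 91.78 cm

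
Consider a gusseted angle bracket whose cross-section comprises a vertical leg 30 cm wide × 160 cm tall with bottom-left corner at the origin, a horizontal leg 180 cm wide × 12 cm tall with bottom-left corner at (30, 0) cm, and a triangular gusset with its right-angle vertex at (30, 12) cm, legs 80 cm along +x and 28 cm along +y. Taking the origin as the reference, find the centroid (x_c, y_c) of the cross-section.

vertical leg: A = 30 × 160 = 4800.00, centroid at (15.00, 80.00).
horizontal leg: A = 180 × 12 = 2160.00, centroid at (120.00, 6.00).
gusset: A = ½·80·28 = 1120.00, centroid at (56.67, 21.33).
ΣA = 8080.00 cm², ΣAx_c = 394666.67 cm³, ΣAy_c = 420853.33 cm³.
x_c = 394666.67/8080.00 = 48.84 cm; y_c = 420853.33/8080.00 = 52.09 cm.

x_c = 48.84 cm, y_c = 52.09 cm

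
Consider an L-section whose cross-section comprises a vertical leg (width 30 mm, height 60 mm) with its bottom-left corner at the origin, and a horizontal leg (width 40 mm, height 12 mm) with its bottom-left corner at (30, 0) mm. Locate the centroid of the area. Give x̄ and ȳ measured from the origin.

vertical leg: A = 30 × 60 = 1800.00, centroid at (15.00, 30.00).
horizontal leg: A = 40 × 12 = 480.00, centroid at (50.00, 6.00).
ΣA = 2280.00 mm², ΣAx̄ = 51000.00 mm³, ΣAȳ = 56880.00 mm³.
x̄ = 51000.00/2280.00 = 22.37 mm; ȳ = 56880.00/2280.00 = 24.95 mm.

x̄ = 22.37 mm, ȳ = 24.95 mm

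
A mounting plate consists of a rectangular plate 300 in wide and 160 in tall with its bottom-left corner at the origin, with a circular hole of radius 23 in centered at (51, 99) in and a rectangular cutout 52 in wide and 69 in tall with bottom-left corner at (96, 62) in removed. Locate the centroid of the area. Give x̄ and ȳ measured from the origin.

x̄ = 156.20 in, ȳ = 77.88 in

plate: A = 300 × 160 = 48000.00, centroid at (150.00, 80.00).
hole 1: A = −π·23² = -1661.90, centroid at (51.00, 99.00).
hole 2: A = −(52 × 69) = -3588.00, centroid at (122.00, 96.50).
ΣA = 42750.10 in², ΣAx̄ = 6677506.97 in³, ΣAȳ = 3329229.65 in³.
x̄ = 6677506.97/42750.10 = 156.20 in; ȳ = 3329229.65/42750.10 = 77.88 in.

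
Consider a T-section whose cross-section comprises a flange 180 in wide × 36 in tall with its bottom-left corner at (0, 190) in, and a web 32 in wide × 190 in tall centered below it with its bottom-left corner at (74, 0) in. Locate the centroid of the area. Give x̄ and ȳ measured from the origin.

web: A = 32 × 190 = 6080.00, centroid at (90.00, 95.00).
flange: A = 180 × 36 = 6480.00, centroid at (90.00, 208.00).
ΣA = 12560.00 in², ΣAx̄ = 1130400.00 in³, ΣAȳ = 1925440.00 in³.
x̄ = 1130400.00/12560.00 = 90.00 in; ȳ = 1925440.00/12560.00 = 153.30 in.

x̄ = 90.00 in, ȳ = 153.30 in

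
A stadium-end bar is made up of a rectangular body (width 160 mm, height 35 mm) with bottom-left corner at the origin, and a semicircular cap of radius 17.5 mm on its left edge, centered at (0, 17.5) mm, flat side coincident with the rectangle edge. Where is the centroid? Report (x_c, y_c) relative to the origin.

rectangular body: A = 160 × 35 = 5600.00, centroid at (80.00, 17.50).
semicircular end: A = ½π·17.5² = 481.06, centroid at (-7.43, 17.50).
ΣA = 6081.06 mm², ΣAx_c = 444427.08 mm³, ΣAy_c = 106418.49 mm³.
x_c = 444427.08/6081.06 = 73.08 mm; y_c = 106418.49/6081.06 = 17.50 mm.

x_c = 73.08 mm, y_c = 17.50 mm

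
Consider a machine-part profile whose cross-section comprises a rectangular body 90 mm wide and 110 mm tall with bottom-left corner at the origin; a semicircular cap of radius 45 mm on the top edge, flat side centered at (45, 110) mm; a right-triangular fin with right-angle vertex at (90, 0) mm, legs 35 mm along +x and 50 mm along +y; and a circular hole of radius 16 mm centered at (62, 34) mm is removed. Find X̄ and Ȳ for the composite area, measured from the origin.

Part | A | x̄ᵢ | ȳᵢ | A·x̄ᵢ | A·ȳᵢ
rectangular body | 9900.00 | 45.00 | 55.00 | 445500.00 | 544500.00
semicircular top | 3180.86 | 45.00 | 129.10 | 143138.82 | 410644.88
triangular fin | 875.00 | 101.67 | 16.67 | 88958.33 | 14583.33
hole | -804.25 | 62.00 | 34.00 | -49863.36 | -27344.42
Σ | 13151.61 |  |  | 627733.79 | 942383.79
X̄ = 627733.79 / 13151.61 = 47.73 mm
Ȳ = 942383.79 / 13151.61 = 71.66 mm

X̄ = 47.73 mm, Ȳ = 71.66 mm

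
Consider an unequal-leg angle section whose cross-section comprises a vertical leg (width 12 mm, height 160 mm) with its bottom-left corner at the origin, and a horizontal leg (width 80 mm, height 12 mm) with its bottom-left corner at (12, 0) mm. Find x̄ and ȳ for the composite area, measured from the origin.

x̄ = 21.33 mm, ȳ = 55.33 mm

vertical leg: A = 12 × 160 = 1920.00, centroid at (6.00, 80.00).
horizontal leg: A = 80 × 12 = 960.00, centroid at (52.00, 6.00).
ΣA = 2880.00 mm², ΣAx̄ = 61440.00 mm³, ΣAȳ = 159360.00 mm³.
x̄ = 61440.00/2880.00 = 21.33 mm; ȳ = 159360.00/2880.00 = 55.33 mm.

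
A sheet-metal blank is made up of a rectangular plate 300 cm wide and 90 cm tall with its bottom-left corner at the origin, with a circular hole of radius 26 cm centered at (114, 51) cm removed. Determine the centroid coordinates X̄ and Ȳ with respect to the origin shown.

plate: A = 300 × 90 = 27000.00, centroid at (150.00, 45.00).
hole: A = −π·26² = -2123.72, centroid at (114.00, 51.00).
ΣA = 24876.28 cm²
ΣAX̄ = (27000.00)(150.00) + (-2123.72)(114.00) = 3807896.30 cm³
ΣAȲ = (27000.00)(45.00) + (-2123.72)(51.00) = 1106690.45 cm³
X̄ = 3807896.30 / 24876.28 = 153.07 cm
Ȳ = 1106690.45 / 24876.28 = 44.49 cm

X̄ = 153.07 cm, Ȳ = 44.49 cm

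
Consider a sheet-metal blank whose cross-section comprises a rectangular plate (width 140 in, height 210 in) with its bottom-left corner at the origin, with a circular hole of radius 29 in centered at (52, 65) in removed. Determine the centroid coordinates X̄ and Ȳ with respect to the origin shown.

plate: A = 140 × 210 = 29400.00, centroid at (70.00, 105.00).
hole: A = −π·29² = -2642.08, centroid at (52.00, 65.00).
ΣA = 26757.92 in²
ΣAX̄ = (29400.00)(70.00) + (-2642.08)(52.00) = 1920611.87 in³
ΣAȲ = (29400.00)(105.00) + (-2642.08)(65.00) = 2915264.84 in³
X̄ = 1920611.87 / 26757.92 = 71.78 in
Ȳ = 2915264.84 / 26757.92 = 108.95 in

X̄ = 71.78 in, Ȳ = 108.95 in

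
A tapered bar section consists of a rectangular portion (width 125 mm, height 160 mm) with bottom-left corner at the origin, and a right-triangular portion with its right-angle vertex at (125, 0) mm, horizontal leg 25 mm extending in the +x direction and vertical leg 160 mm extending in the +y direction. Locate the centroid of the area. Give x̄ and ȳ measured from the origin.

x̄ = 68.94 mm, ȳ = 77.58 mm

rectangular portion: A = 125 × 160 = 20000.00, centroid at (62.50, 80.00).
triangular portion: A = ½·25·160 = 2000.00, centroid at (133.33, 53.33).
ΣA = 22000.00 mm², ΣAx̄ = 1516666.67 mm³, ΣAȳ = 1706666.67 mm³.
x̄ = 1516666.67/22000.00 = 68.94 mm; ȳ = 1706666.67/22000.00 = 77.58 mm.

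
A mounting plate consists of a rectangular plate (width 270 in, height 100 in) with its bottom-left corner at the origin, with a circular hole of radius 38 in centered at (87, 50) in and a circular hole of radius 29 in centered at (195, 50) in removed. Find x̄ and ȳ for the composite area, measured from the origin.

plate: A = 270 × 100 = 27000.00, centroid at (135.00, 50.00).
hole 1: A = −π·38² = -4536.46, centroid at (87.00, 50.00).
hole 2: A = −π·29² = -2642.08, centroid at (195.00, 50.00).
ΣA = 19821.46 in²
ΣAx̄ = (27000.00)(135.00) + (-4536.46)(87.00) + (-2642.08)(195.00) = 2735122.51 in³
ΣAȳ = (27000.00)(50.00) + (-4536.46)(50.00) + (-2642.08)(50.00) = 991073.04 in³
x̄ = 2735122.51 / 19821.46 = 137.99 in
ȳ = 991073.04 / 19821.46 = 50.00 in

x̄ = 137.99 in, ȳ = 50.00 in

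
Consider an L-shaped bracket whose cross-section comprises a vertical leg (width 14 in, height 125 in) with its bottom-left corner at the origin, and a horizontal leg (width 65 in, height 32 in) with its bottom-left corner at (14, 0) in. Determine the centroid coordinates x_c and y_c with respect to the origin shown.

vertical leg: A = 14 × 125 = 1750.00, centroid at (7.00, 62.50).
horizontal leg: A = 65 × 32 = 2080.00, centroid at (46.50, 16.00).
ΣA = 3830.00 in²
ΣAx_c = (1750.00)(7.00) + (2080.00)(46.50) = 108970.00 in³
ΣAy_c = (1750.00)(62.50) + (2080.00)(16.00) = 142655.00 in³
x_c = 108970.00 / 3830.00 = 28.45 in
y_c = 142655.00 / 3830.00 = 37.25 in

x_c = 28.45 in, y_c = 37.25 in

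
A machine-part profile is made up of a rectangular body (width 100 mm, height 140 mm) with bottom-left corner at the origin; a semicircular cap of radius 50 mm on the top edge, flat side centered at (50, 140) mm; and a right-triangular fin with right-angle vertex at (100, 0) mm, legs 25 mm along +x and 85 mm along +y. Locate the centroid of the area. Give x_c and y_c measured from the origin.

x_c = 53.26 mm, y_c = 86.53 mm

Part | A | x̄ᵢ | ȳᵢ | A·x̄ᵢ | A·ȳᵢ
rectangular body | 14000.00 | 50.00 | 70.00 | 700000.00 | 980000.00
semicircular top | 3926.99 | 50.00 | 161.22 | 196349.54 | 633112.05
triangular fin | 1062.50 | 108.33 | 28.33 | 115104.17 | 30104.17
Σ | 18989.49 |  |  | 1011453.71 | 1643216.21
x_c = 1011453.71 / 18989.49 = 53.26 mm
y_c = 1643216.21 / 18989.49 = 86.53 mm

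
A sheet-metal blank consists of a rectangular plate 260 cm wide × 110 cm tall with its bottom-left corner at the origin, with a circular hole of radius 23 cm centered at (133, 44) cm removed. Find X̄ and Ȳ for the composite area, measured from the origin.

plate: A = 260 × 110 = 28600.00, centroid at (130.00, 55.00).
hole: A = −π·23² = -1661.90, centroid at (133.00, 44.00).
ΣA = 26938.10 cm²
ΣAX̄ = (28600.00)(130.00) + (-1661.90)(133.00) = 3496966.97 cm³
ΣAȲ = (28600.00)(55.00) + (-1661.90)(44.00) = 1499876.29 cm³
X̄ = 3496966.97 / 26938.10 = 129.81 cm
Ȳ = 1499876.29 / 26938.10 = 55.68 cm

X̄ = 129.81 cm, Ȳ = 55.68 cm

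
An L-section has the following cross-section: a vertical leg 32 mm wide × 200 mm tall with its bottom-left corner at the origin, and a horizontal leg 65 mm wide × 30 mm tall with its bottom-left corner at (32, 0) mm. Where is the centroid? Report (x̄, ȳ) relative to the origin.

x̄ = 27.33 mm, ȳ = 80.15 mm

vertical leg: A = 32 × 200 = 6400.00, centroid at (16.00, 100.00).
horizontal leg: A = 65 × 30 = 1950.00, centroid at (64.50, 15.00).
ΣA = 8350.00 mm²
ΣAx̄ = (6400.00)(16.00) + (1950.00)(64.50) = 228175.00 mm³
ΣAȳ = (6400.00)(100.00) + (1950.00)(15.00) = 669250.00 mm³
x̄ = 228175.00 / 8350.00 = 27.33 mm
ȳ = 669250.00 / 8350.00 = 80.15 mm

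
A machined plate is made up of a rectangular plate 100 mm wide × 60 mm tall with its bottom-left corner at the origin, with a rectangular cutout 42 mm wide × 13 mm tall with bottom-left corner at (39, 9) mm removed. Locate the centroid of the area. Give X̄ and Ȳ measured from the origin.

Part | A | x̄ᵢ | ȳᵢ | A·x̄ᵢ | A·ȳᵢ
plate | 6000.00 | 50.00 | 30.00 | 300000.00 | 180000.00
hole | -546.00 | 60.00 | 15.50 | -32760.00 | -8463.00
Σ | 5454.00 |  |  | 267240.00 | 171537.00
X̄ = 267240.00 / 5454.00 = 49.00 mm
Ȳ = 171537.00 / 5454.00 = 31.45 mm

X̄ = 49.00 mm, Ȳ = 31.45 mm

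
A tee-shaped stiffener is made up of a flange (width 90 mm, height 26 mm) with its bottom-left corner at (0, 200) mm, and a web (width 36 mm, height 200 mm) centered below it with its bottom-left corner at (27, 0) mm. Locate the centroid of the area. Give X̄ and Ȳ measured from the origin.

X̄ = 45.00 mm, Ȳ = 127.72 mm

web: A = 36 × 200 = 7200.00, centroid at (45.00, 100.00).
flange: A = 90 × 26 = 2340.00, centroid at (45.00, 213.00).
ΣA = 9540.00 mm², ΣAX̄ = 429300.00 mm³, ΣAȲ = 1218420.00 mm³.
X̄ = 429300.00/9540.00 = 45.00 mm; Ȳ = 1218420.00/9540.00 = 127.72 mm.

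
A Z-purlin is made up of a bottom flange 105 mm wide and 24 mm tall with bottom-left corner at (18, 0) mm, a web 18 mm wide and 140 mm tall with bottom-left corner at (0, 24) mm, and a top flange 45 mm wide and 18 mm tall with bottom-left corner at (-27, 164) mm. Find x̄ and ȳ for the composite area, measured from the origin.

x̄ = 33.62 mm, ȳ = 69.62 mm

bottom flange: A = 105 × 24 = 2520.00, centroid at (70.50, 12.00).
web: A = 18 × 140 = 2520.00, centroid at (9.00, 94.00).
top flange: A = 45 × 18 = 810.00, centroid at (-4.50, 173.00).
ΣA = 5850.00 mm², ΣAx̄ = 196695.00 mm³, ΣAȳ = 407250.00 mm³.
x̄ = 196695.00/5850.00 = 33.62 mm; ȳ = 407250.00/5850.00 = 69.62 mm.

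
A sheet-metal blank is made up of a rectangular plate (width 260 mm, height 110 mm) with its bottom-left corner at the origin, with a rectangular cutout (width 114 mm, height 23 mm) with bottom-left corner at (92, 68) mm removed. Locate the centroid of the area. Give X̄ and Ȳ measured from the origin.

X̄ = 128.08 mm, Ȳ = 52.53 mm

plate: A = 260 × 110 = 28600.00, centroid at (130.00, 55.00).
hole: A = −(114 × 23) = -2622.00, centroid at (149.00, 79.50).
ΣA = 25978.00 mm², ΣAX̄ = 3327322.00 mm³, ΣAȲ = 1364551.00 mm³.
X̄ = 3327322.00/25978.00 = 128.08 mm; Ȳ = 1364551.00/25978.00 = 52.53 mm.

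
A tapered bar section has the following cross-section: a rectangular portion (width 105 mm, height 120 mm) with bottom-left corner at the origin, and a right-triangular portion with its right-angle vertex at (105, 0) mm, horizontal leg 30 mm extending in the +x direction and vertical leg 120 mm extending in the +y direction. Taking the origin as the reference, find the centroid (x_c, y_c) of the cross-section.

x_c = 60.31 mm, y_c = 57.50 mm

rectangular portion: A = 105 × 120 = 12600.00, centroid at (52.50, 60.00).
triangular portion: A = ½·30·120 = 1800.00, centroid at (115.00, 40.00).
ΣA = 14400.00 mm²
ΣAx_c = (12600.00)(52.50) + (1800.00)(115.00) = 868500.00 mm³
ΣAy_c = (12600.00)(60.00) + (1800.00)(40.00) = 828000.00 mm³
x_c = 868500.00 / 14400.00 = 60.31 mm
y_c = 828000.00 / 14400.00 = 57.50 mm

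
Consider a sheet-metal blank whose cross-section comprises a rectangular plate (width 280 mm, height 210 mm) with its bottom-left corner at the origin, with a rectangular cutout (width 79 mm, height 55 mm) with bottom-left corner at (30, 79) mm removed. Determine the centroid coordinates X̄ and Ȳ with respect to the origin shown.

X̄ = 145.63 mm, Ȳ = 104.88 mm

Part | A | x̄ᵢ | ȳᵢ | A·x̄ᵢ | A·ȳᵢ
plate | 58800.00 | 140.00 | 105.00 | 8232000.00 | 6174000.00
hole | -4345.00 | 69.50 | 106.50 | -301977.50 | -462742.50
Σ | 54455.00 |  |  | 7930022.50 | 5711257.50
X̄ = 7930022.50 / 54455.00 = 145.63 mm
Ȳ = 5711257.50 / 54455.00 = 104.88 mm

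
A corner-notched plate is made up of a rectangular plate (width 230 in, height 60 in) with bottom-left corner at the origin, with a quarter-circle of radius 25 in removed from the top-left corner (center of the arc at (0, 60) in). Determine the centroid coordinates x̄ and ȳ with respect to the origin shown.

x̄ = 118.85 in, ȳ = 29.28 in

plate: A = 230 × 60 = 13800.00, centroid at (115.00, 30.00).
removed quarter-circle: A = −¼π·25² = -490.87, centroid at (10.61, 49.39).
ΣA = 13309.13 in², ΣAx̄ = 1581791.67 in³, ΣAȳ = 389755.90 in³.
x̄ = 1581791.67/13309.13 = 118.85 in; ȳ = 389755.90/13309.13 = 29.28 in.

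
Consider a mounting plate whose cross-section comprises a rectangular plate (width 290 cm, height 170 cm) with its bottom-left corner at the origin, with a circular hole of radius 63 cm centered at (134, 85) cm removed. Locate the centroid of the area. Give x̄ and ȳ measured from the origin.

plate: A = 290 × 170 = 49300.00, centroid at (145.00, 85.00).
hole: A = −π·63² = -12468.98, centroid at (134.00, 85.00).
ΣA = 36831.02 cm², ΣAx̄ = 5477656.51 cm³, ΣAȳ = 3130636.59 cm³.
x̄ = 5477656.51/36831.02 = 148.72 cm; ȳ = 3130636.59/36831.02 = 85.00 cm.

x̄ = 148.72 cm, ȳ = 85.00 cm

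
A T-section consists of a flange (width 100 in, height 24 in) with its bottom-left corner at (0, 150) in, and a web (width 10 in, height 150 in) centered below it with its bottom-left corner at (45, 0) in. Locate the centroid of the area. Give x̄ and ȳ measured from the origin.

web: A = 10 × 150 = 1500.00, centroid at (50.00, 75.00).
flange: A = 100 × 24 = 2400.00, centroid at (50.00, 162.00).
ΣA = 3900.00 in²
ΣAx̄ = (1500.00)(50.00) + (2400.00)(50.00) = 195000.00 in³
ΣAȳ = (1500.00)(75.00) + (2400.00)(162.00) = 501300.00 in³
x̄ = 195000.00 / 3900.00 = 50.00 in
ȳ = 501300.00 / 3900.00 = 128.54 in

x̄ = 50.00 in, ȳ = 128.54 in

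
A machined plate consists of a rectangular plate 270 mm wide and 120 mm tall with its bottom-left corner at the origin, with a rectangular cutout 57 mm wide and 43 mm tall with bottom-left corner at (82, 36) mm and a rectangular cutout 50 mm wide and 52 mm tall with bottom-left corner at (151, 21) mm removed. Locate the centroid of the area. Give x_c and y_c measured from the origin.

x_c = 133.30 mm, y_c = 61.46 mm

plate: A = 270 × 120 = 32400.00, centroid at (135.00, 60.00).
hole 1: A = −(57 × 43) = -2451.00, centroid at (110.50, 57.50).
hole 2: A = −(50 × 52) = -2600.00, centroid at (176.00, 47.00).
ΣA = 27349.00 mm²
ΣAx_c = (32400.00)(135.00) + (-2451.00)(110.50) + (-2600.00)(176.00) = 3645564.50 mm³
ΣAy_c = (32400.00)(60.00) + (-2451.00)(57.50) + (-2600.00)(47.00) = 1680867.50 mm³
x_c = 3645564.50 / 27349.00 = 133.30 mm
y_c = 1680867.50 / 27349.00 = 61.46 mm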